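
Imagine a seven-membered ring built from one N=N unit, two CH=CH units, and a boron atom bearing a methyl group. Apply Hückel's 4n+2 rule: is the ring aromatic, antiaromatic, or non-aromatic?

Aromatic

Every ring atom contributes a p orbital perpendicular to the ring (each doubly-bonded ring atom is sp² with one p-orbital electron; the doubly-bonded nitrogens are pyridine-type — their lone pairs lie in the ring plane, leaving one electron in the p orbital; the boron has an empty p orbital), so the π system is cyclic and fully conjugated.
Tallying contributions gives 3 × 2 = 6 from the double-bond units + 0 from the B(methyl) atom = 6.
That gives a 4n+2 count (6, n = 1).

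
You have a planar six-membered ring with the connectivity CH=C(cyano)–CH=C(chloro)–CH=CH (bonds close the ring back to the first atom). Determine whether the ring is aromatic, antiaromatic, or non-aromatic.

Every ring atom contributes a p orbital perpendicular to the ring (every atom in a ring double bond is sp² and brings one electron to the p orbital), so the π system is cyclic and fully conjugated.
Adding the contributions, 3 × 2 = 6 from the 3 double-bond units.
Since 6 = 4·1 + 2, the ring meets the 4n+2 criterion.

Aromatic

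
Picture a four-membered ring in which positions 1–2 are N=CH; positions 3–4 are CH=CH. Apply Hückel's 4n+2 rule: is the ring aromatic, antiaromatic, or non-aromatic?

All ring atoms are sp² and supply a p orbital to the ring (the double-bond atoms are sp², each contributing one p electron; the doubly-bonded nitrogens are pyridine-type — their lone pairs lie in the ring plane, leaving one electron in the p orbital); the conjugation is uninterrupted.
π-electron count: 2 × 2 = 4 from the 2 double-bond units.
4 = 4(1); a planar, fully conjugated 4n system is antiaromatic.

Antiaromatic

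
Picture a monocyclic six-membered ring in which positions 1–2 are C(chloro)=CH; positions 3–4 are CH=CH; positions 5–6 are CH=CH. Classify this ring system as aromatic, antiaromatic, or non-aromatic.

Check conjugation: every atom in a ring double bond is sp² and brings one electron to the p orbital — every position has a p orbital, so the cyclic π system is continuous.
Counting π electrons: 3 × 2 = 6 from the 3 double-bond units.
6 = 4(1) + 2, which satisfies Hückel's 4n+2 rule.

Aromatic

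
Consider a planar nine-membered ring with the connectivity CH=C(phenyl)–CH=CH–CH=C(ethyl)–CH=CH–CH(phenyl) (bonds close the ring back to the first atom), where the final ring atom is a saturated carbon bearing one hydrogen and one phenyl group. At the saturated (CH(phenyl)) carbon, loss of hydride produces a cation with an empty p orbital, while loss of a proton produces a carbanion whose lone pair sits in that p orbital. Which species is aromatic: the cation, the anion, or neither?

The anion

Both ions have a continuous loop of p orbitals — each ring atom is sp².
Cation: 4 × 2 + 0 = 8 π electrons → 4(2), antiaromatic.
Anion: 4 × 2 + 2 = 10 π electrons → 4(2)+2, aromatic.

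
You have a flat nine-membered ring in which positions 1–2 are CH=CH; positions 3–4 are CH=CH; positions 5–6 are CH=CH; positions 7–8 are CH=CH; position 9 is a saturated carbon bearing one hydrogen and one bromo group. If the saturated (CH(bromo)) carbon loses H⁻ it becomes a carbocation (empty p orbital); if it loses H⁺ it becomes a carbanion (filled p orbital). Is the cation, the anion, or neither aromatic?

In both ions every ring atom is sp² and contributes a p orbital, so both rings are fully conjugated.
Cation: 4 × 2 + 0 = 8 π electrons → 4(2), antiaromatic.
Anion: 4 × 2 + 2 = 10 π electrons → 4(2)+2, aromatic.

The anion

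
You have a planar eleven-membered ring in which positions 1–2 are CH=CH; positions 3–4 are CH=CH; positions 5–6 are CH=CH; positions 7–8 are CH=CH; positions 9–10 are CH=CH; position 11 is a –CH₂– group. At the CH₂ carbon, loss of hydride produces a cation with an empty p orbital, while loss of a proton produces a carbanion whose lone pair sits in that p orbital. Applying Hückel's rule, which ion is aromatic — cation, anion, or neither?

In both ions every ring atom is sp² and contributes a p orbital, so both rings are fully conjugated.
Cation: 5 × 2 + 0 = 10 π electrons → 4(2)+2, aromatic.
Anion: 5 × 2 + 2 = 12 π electrons → 4(3), antiaromatic.

The cation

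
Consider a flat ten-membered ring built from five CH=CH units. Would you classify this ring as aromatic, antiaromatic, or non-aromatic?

Aromatic

The p orbitals form a continuous loop: every atom in a ring double bond is sp² and brings one electron to the p orbital. The ring is fully conjugated.
Tallying contributions gives 5 × 2 = 10 from the 5 double-bond units.
10 = 4(2) + 2, which satisfies Hückel's 4n+2 rule.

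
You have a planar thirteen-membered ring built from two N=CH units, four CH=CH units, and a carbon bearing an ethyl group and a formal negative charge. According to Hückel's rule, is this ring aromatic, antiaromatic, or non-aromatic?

Aromatic

All ring atoms are sp² and supply a p orbital to the ring (every atom in a ring double bond is sp² and brings one electron to the p orbital; each sp² =N– keeps its lone pair in-plane and puts one electron into the π system; the carbanion's lone pair occupies the p orbital); the conjugation is uninterrupted.
π-electron count: 6 × 2 = 12 from the double-bond units + 2 from the C(ethyl)(-) atom = 14.
Since 14 = 4·3 + 2, the ring meets the 4n+2 criterion.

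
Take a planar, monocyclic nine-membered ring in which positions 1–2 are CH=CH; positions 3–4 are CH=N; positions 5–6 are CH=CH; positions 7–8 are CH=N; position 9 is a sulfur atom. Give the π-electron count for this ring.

10

Check conjugation: every atom in a ring double bond is sp² and brings one electron to the p orbital; the doubly-bonded nitrogens are pyridine-type — their lone pairs lie in the ring plane, leaving one electron in the p orbital; the sulfur donates one lone pair from its p orbital — every position has a p orbital, so the cyclic π system is continuous.
Adding the contributions, 4 × 2 = 8 from the double-bond units + 2 from the S atom = 10.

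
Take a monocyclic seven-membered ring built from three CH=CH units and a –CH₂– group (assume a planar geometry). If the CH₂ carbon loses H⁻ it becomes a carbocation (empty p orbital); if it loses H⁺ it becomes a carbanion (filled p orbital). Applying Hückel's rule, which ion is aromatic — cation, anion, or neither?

Once that carbon is sp², every ring atom has a p orbital and both ions are fully conjugated.
Cation: 3 × 2 + 0 = 6 π electrons → 4(1)+2, aromatic.
Anion: 3 × 2 + 2 = 8 π electrons → 4(2), antiaromatic.

The cation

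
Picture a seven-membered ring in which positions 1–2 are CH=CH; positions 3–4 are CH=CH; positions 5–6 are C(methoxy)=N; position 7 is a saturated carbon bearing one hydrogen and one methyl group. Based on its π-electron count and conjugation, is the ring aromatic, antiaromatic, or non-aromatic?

Non-aromatic

The CH(methyl) carbon is saturated: that saturated carbon is sp³ and has no p orbital in the ring π system. Conjugation is not continuous around the ring.
A ring that is not fully conjugated cannot be aromatic or antiaromatic regardless of its π-electron count.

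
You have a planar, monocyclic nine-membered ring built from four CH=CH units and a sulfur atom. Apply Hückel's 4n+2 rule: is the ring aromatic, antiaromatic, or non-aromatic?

Every ring atom contributes a p orbital perpendicular to the ring (the double-bond atoms are sp², each contributing one p electron; the sulfur donates one lone pair from its p orbital), so the π system is cyclic and fully conjugated.
Adding the contributions, 4 × 2 = 8 from the double-bond units + 2 from the S atom = 10.
Since 10 = 4·2 + 2, the ring meets the 4n+2 criterion.

Aromatic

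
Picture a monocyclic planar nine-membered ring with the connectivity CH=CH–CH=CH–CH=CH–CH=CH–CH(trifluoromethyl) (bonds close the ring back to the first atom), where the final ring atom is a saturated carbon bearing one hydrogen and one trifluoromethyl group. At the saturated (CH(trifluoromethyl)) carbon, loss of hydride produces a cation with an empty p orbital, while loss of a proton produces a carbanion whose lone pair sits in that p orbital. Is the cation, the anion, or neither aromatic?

The anion

Once that carbon is sp², every ring atom has a p orbital and both ions are fully conjugated.
Cation: 4 × 2 + 0 = 8 π electrons → 4(2), antiaromatic.
Anion: 4 × 2 + 2 = 10 π electrons → 4(2)+2, aromatic.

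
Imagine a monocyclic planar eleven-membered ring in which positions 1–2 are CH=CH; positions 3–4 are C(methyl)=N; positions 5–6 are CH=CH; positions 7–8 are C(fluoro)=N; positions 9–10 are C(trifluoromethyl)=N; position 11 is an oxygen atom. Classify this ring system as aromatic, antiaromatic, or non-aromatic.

Antiaromatic

All ring atoms are sp² and supply a p orbital to the ring (the double-bond atoms are sp², each contributing one p electron; each sp² =N– keeps its lone pair in-plane and puts one electron into the π system; the oxygen donates one lone pair from its p orbital); the conjugation is uninterrupted.
Counting π electrons: 5 × 2 = 10 from the double-bond units + 2 from the O atom = 12.
12 = 4(3); a planar, fully conjugated 4n system is antiaromatic.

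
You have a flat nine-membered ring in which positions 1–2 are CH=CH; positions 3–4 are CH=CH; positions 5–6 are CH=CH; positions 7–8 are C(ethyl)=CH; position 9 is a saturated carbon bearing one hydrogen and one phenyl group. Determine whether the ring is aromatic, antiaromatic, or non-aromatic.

Non-aromatic

Because that saturated carbon is sp³ and has no p orbital in the ring π system at the CH(phenyl) position, the π system cannot extend all the way around the ring.
Broken conjugation rules out both aromaticity and antiaromaticity.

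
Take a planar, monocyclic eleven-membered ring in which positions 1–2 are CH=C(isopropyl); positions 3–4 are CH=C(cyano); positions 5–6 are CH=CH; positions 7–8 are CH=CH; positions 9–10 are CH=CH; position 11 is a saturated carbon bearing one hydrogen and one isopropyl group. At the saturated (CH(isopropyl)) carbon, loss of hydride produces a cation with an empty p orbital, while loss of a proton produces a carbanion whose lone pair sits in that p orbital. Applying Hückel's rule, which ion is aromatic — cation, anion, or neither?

Both ions have a continuous loop of p orbitals — each ring atom is sp².
Cation: 5 × 2 + 0 = 10 π electrons → 4(2)+2, aromatic.
Anion: 5 × 2 + 2 = 12 π electrons → 4(3), antiaromatic.

The cation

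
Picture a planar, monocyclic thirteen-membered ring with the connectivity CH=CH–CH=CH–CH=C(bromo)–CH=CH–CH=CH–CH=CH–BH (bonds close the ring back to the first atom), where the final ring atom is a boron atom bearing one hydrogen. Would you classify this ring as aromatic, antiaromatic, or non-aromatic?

Every ring atom contributes a p orbital perpendicular to the ring (each doubly-bonded ring atom is sp² with one p-orbital electron; the boron has an empty p orbital), so the π system is cyclic and fully conjugated.
π-electron count: 6 × 2 = 12 from the double-bond units + 0 from the BH atom = 12.
12 = 4(3); a planar, fully conjugated 4n system is antiaromatic.

Antiaromatic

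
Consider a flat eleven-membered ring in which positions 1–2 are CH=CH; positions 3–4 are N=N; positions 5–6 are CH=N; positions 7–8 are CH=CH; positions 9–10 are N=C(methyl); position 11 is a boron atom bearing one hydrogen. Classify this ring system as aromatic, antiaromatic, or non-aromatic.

Every ring atom contributes a p orbital perpendicular to the ring (every atom in a ring double bond is sp² and brings one electron to the p orbital; each sp² =N– keeps its lone pair in-plane and puts one electron into the π system; the boron has an empty p orbital), so the π system is cyclic and fully conjugated.
Counting π electrons: 5 × 2 = 10 from the double-bond units + 0 from the BH atom = 10.
10 = 4(2) + 2, which satisfies Hückel's 4n+2 rule.

Aromatic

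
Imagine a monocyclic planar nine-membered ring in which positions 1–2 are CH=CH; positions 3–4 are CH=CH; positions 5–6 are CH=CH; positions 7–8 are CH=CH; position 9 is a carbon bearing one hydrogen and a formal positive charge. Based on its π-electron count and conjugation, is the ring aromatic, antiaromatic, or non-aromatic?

The p orbitals form a continuous loop: every atom in a ring double bond is sp² and brings one electron to the p orbital; the carbocation has an empty p orbital. The ring is fully conjugated.
Adding the contributions, 4 × 2 = 8 from the double-bond units + 0 from the CH(+) atom = 8.
8 is a 4n count (n = 2), so the planar conjugated ring is antiaromatic.

Antiaromatic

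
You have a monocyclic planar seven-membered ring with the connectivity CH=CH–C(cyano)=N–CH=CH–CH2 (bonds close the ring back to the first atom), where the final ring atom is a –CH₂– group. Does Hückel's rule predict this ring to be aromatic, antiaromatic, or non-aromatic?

At the CH2 position, the tetrahedral CH₂ carbon is sp³ and has no p orbital in the ring π system; the ring's p-orbital overlap is broken there.
Broken conjugation rules out both aromaticity and antiaromaticity.

Non-aromatic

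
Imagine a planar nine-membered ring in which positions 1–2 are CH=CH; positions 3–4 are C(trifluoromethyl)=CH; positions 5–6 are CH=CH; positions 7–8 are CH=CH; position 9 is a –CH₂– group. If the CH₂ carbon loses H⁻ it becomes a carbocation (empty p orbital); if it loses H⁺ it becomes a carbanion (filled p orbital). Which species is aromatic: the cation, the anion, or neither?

In both ions every ring atom is sp² and contributes a p orbital, so both rings are fully conjugated.
Cation: 4 × 2 + 0 = 8 π electrons → 4(2), antiaromatic.
Anion: 4 × 2 + 2 = 10 π electrons → 4(2)+2, aromatic.

The anion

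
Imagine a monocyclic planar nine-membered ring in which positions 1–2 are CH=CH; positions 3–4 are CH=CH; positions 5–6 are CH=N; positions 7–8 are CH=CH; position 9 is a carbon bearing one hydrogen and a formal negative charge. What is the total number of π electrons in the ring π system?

10

All ring atoms are sp² and supply a p orbital to the ring (every atom in a ring double bond is sp² and brings one electron to the p orbital; each =N– nitrogen is pyridine-type (lone pair in the sp² plane, one electron in the p orbital); the carbanion's lone pair occupies the p orbital); the conjugation is uninterrupted.
Tallying contributions gives 4 × 2 = 8 from the double-bond units + 2 from the CH(-) atom = 10.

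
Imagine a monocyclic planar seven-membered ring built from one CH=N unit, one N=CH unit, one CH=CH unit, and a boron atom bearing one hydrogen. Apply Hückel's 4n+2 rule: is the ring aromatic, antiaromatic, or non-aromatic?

The p orbitals form a continuous loop: the double-bond atoms are sp², each contributing one p electron; each sp² =N– keeps its lone pair in-plane and puts one electron into the π system; the boron has an empty p orbital. The ring is fully conjugated.
Adding the contributions, 3 × 2 = 6 from the double-bond units + 0 from the BH atom = 6.
With 6 π electrons (n = 1), the Hückel 4n+2 condition holds.

Aromatic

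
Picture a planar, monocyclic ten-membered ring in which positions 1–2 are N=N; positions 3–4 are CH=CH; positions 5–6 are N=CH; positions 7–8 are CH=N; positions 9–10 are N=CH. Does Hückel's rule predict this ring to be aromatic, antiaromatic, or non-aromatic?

Aromatic

Every ring atom contributes a p orbital perpendicular to the ring (each doubly-bonded ring atom is sp² with one p-orbital electron; each sp² =N– keeps its lone pair in-plane and puts one electron into the π system), so the π system is cyclic and fully conjugated.
Adding the contributions, 5 × 2 = 10 from the 5 double-bond units.
That gives a 4n+2 count (10, n = 2).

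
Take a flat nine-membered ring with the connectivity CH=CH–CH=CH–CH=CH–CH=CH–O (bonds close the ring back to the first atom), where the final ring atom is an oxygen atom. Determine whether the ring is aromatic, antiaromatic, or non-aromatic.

All ring atoms are sp² and supply a p orbital to the ring (the double-bond atoms are sp², each contributing one p electron; the oxygen donates one lone pair from its p orbital); the conjugation is uninterrupted.
Tallying contributions gives 4 × 2 = 8 from the double-bond units + 2 from the O atom = 10.
That gives a 4n+2 count (10, n = 2).

Aromatic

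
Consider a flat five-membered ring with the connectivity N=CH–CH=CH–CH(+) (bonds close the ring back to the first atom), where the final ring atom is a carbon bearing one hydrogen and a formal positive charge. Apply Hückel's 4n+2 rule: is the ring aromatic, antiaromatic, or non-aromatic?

Every ring atom contributes a p orbital perpendicular to the ring (the double-bond atoms are sp², each contributing one p electron; the doubly-bonded nitrogens are pyridine-type — their lone pairs lie in the ring plane, leaving one electron in the p orbital; the carbocation has an empty p orbital), so the π system is cyclic and fully conjugated.
π-electron count: 2 × 2 = 4 from the double-bond units + 0 from the CH(+) atom = 4.
4 = 4(1); a planar, fully conjugated 4n system is antiaromatic.

Antiaromatic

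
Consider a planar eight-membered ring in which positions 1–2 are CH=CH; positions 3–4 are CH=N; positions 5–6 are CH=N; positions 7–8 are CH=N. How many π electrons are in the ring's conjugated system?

Check conjugation: each doubly-bonded ring atom is sp² with one p-orbital electron; each =N– nitrogen is pyridine-type (lone pair in the sp² plane, one electron in the p orbital) — every position has a p orbital, so the cyclic π system is continuous.
Tallying contributions gives 4 × 2 = 8 from the 4 double-bond units.

8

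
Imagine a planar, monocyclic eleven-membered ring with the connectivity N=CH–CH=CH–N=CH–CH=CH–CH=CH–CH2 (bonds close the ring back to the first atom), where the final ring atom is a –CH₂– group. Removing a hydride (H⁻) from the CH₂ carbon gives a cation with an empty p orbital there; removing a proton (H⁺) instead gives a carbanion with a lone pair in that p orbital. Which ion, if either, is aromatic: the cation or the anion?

Once that carbon is sp², every ring atom has a p orbital and both ions are fully conjugated.
Cation: 5 × 2 + 0 = 10 π electrons → 4(2)+2, aromatic.
Anion: 5 × 2 + 2 = 12 π electrons → 4(3), antiaromatic.

The cation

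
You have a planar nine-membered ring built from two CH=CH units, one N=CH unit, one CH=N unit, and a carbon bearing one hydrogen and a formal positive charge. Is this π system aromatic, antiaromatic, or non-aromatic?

The p orbitals form a continuous loop: the double-bond atoms are sp², each contributing one p electron; the doubly-bonded nitrogens are pyridine-type — their lone pairs lie in the ring plane, leaving one electron in the p orbital; the carbocation has an empty p orbital. The ring is fully conjugated.
Counting π electrons: 4 × 2 = 8 from the double-bond units + 0 from the CH(+) atom = 8.
8 is a 4n count (n = 2), so the planar conjugated ring is antiaromatic.

Antiaromatic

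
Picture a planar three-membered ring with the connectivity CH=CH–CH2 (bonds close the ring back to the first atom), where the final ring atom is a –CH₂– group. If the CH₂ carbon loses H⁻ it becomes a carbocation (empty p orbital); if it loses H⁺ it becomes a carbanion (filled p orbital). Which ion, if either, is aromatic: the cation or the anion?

The cation

In either ion the ring is fully conjugated: every atom, including the new sp² carbon, supplies a p orbital.
Cation: 1 × 2 + 0 = 2 π electrons → 4(0)+2, aromatic.
Anion: 1 × 2 + 2 = 4 π electrons → 4(1), antiaromatic.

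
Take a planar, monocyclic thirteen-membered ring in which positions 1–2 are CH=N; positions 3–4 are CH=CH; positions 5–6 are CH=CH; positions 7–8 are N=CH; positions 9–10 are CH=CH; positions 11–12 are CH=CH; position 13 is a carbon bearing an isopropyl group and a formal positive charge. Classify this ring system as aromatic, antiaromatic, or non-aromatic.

Every ring atom contributes a p orbital perpendicular to the ring (the double-bond atoms are sp², each contributing one p electron; each sp² =N– keeps its lone pair in-plane and puts one electron into the π system; the carbocation has an empty p orbital), so the π system is cyclic and fully conjugated.
Adding the contributions, 6 × 2 = 12 from the double-bond units + 0 from the C(isopropyl)(+) atom = 12.
With 12 = 4·3 π electrons, Hückel's rule classifies the planar ring as antiaromatic.

Antiaromatic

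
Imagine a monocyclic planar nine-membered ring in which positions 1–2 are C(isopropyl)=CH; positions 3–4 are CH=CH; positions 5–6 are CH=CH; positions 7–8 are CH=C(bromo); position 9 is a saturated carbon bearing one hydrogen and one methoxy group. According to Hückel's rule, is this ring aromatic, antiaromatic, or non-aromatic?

Non-aromatic

The CH(methoxy) position has four σ bonds — that saturated carbon is sp³ and has no p orbital in the ring π system — so the cyclic conjugation is interrupted.
Without a continuous loop of overlapping p orbitals the Hückel electron count never comes into play.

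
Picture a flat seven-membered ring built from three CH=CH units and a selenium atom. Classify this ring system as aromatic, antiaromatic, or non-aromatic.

Antiaromatic

Every ring atom contributes a p orbital perpendicular to the ring (the double-bond atoms are sp², each contributing one p electron; the selenium donates one lone pair from its p orbital), so the π system is cyclic and fully conjugated.
Counting π electrons: 3 × 2 = 6 from the double-bond units + 2 from the Se atom = 8.
8 is a 4n count (n = 2), so the planar conjugated ring is antiaromatic.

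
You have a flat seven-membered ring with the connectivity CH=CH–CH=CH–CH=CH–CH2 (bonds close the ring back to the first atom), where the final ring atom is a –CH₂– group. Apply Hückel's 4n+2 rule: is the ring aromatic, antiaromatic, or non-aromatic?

The CH2 carbon is saturated: the tetrahedral CH₂ carbon is sp³ and has no p orbital in the ring π system. Conjugation is not continuous around the ring.
Hückel's rule only applies to fully conjugated rings, so this one is simply non-aromatic.

Non-aromatic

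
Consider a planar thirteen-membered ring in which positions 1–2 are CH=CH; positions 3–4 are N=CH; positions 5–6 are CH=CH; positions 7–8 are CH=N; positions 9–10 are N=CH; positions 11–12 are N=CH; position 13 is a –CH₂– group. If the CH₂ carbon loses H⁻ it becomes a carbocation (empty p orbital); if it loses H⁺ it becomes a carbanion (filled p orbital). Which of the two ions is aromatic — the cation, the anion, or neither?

In both ions every ring atom is sp² and contributes a p orbital, so both rings are fully conjugated.
Cation: 6 × 2 + 0 = 12 π electrons → 4(3), antiaromatic.
Anion: 6 × 2 + 2 = 14 π electrons → 4(3)+2, aromatic.

The anion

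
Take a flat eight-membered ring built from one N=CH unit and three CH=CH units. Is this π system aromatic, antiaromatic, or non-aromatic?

Check conjugation: every atom in a ring double bond is sp² and brings one electron to the p orbital; the doubly-bonded nitrogens are pyridine-type — their lone pairs lie in the ring plane, leaving one electron in the p orbital — every position has a p orbital, so the cyclic π system is continuous.
Tallying contributions gives 4 × 2 = 8 from the 4 double-bond units.
With 8 = 4·2 π electrons, Hückel's rule classifies the planar ring as antiaromatic.

Antiaromatic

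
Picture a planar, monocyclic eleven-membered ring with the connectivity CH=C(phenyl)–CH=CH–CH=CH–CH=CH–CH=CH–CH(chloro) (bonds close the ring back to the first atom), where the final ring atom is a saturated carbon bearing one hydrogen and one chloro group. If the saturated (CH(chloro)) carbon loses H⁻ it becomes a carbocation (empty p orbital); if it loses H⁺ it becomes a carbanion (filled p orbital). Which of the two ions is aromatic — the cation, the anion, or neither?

In either ion the ring is fully conjugated: every atom, including the new sp² carbon, supplies a p orbital.
Cation: 5 × 2 + 0 = 10 π electrons → 4(2)+2, aromatic.
Anion: 5 × 2 + 2 = 12 π electrons → 4(3), antiaromatic.

The cation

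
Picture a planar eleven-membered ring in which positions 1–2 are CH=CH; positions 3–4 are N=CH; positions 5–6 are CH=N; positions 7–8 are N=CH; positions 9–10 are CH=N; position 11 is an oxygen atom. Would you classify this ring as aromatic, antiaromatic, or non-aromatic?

The p orbitals form a continuous loop: the double-bond atoms are sp², each contributing one p electron; the doubly-bonded nitrogens are pyridine-type — their lone pairs lie in the ring plane, leaving one electron in the p orbital; the oxygen donates one lone pair from its p orbital. The ring is fully conjugated.
Adding the contributions, 5 × 2 = 10 from the double-bond units + 2 from the O atom = 12.
12 = 4(3); a planar, fully conjugated 4n system is antiaromatic.

Antiaromatic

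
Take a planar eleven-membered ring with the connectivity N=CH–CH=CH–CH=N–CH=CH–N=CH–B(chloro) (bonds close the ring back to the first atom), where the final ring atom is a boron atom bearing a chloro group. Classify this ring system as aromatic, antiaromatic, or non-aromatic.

Aromatic

All ring atoms are sp² and supply a p orbital to the ring (the double-bond atoms are sp², each contributing one p electron; the doubly-bonded nitrogens are pyridine-type — their lone pairs lie in the ring plane, leaving one electron in the p orbital; the boron has an empty p orbital); the conjugation is uninterrupted.
Counting π electrons: 5 × 2 = 10 from the double-bond units + 0 from the B(chloro) atom = 10.
Since 10 = 4·2 + 2, the ring meets the 4n+2 criterion.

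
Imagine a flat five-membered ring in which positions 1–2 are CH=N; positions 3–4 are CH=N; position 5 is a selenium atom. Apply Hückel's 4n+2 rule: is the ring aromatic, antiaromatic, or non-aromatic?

All ring atoms are sp² and supply a p orbital to the ring (each doubly-bonded ring atom is sp² with one p-orbital electron; the doubly-bonded nitrogens are pyridine-type — their lone pairs lie in the ring plane, leaving one electron in the p orbital; the selenium donates one lone pair from its p orbital); the conjugation is uninterrupted.
Counting π electrons: 2 × 2 = 4 from the double-bond units + 2 from the Se atom = 6.
With 6 π electrons (n = 1), the Hückel 4n+2 condition holds.

Aromatic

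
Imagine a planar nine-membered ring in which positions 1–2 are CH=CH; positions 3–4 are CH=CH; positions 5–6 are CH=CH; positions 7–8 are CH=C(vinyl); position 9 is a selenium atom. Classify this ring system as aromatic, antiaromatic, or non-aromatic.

Check conjugation: each doubly-bonded ring atom is sp² with one p-orbital electron; the selenium donates one lone pair from its p orbital — every position has a p orbital, so the cyclic π system is continuous.
π-electron count: 4 × 2 = 8 from the double-bond units + 2 from the Se atom = 10.
That gives a 4n+2 count (10, n = 2).

Aromatic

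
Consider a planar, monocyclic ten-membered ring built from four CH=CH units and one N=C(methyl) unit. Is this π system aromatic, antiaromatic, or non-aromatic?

Aromatic

All ring atoms are sp² and supply a p orbital to the ring (every atom in a ring double bond is sp² and brings one electron to the p orbital; each =N– nitrogen is pyridine-type (lone pair in the sp² plane, one electron in the p orbital)); the conjugation is uninterrupted.
Tallying contributions gives 5 × 2 = 10 from the 5 double-bond units.
With 10 π electrons (n = 2), the Hückel 4n+2 condition holds.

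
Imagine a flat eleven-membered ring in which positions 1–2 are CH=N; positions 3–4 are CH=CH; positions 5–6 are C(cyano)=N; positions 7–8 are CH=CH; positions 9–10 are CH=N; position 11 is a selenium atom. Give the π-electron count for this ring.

The p orbitals form a continuous loop: every atom in a ring double bond is sp² and brings one electron to the p orbital; the doubly-bonded nitrogens are pyridine-type — their lone pairs lie in the ring plane, leaving one electron in the p orbital; the selenium donates one lone pair from its p orbital. The ring is fully conjugated.
Tallying contributions gives 5 × 2 = 10 from the double-bond units + 2 from the Se atom = 12.

12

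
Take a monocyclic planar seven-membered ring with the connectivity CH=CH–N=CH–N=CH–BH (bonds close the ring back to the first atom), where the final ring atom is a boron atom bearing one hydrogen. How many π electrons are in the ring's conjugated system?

6

The p orbitals form a continuous loop: the double-bond atoms are sp², each contributing one p electron; each sp² =N– keeps its lone pair in-plane and puts one electron into the π system; the boron has an empty p orbital. The ring is fully conjugated.
Tallying contributions gives 3 × 2 = 6 from the double-bond units + 0 from the BH atom = 6.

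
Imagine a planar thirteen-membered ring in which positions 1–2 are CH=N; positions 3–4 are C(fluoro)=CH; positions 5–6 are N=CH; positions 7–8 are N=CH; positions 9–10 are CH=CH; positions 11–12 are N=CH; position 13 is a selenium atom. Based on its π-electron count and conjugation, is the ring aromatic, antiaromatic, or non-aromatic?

Aromatic

The p orbitals form a continuous loop: the double-bond atoms are sp², each contributing one p electron; each =N– nitrogen is pyridine-type (lone pair in the sp² plane, one electron in the p orbital); the selenium donates one lone pair from its p orbital. The ring is fully conjugated.
Tallying contributions gives 6 × 2 = 12 from the double-bond units + 2 from the Se atom = 14.
That gives a 4n+2 count (14, n = 3).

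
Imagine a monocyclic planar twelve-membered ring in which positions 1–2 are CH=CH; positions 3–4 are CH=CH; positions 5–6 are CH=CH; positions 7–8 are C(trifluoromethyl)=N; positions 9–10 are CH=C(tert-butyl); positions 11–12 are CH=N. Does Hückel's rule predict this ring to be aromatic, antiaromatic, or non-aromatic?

Antiaromatic

Check conjugation: every atom in a ring double bond is sp² and brings one electron to the p orbital; each =N– nitrogen is pyridine-type (lone pair in the sp² plane, one electron in the p orbital) — every position has a p orbital, so the cyclic π system is continuous.
Tallying contributions gives 6 × 2 = 12 from the 6 double-bond units.
A 4n π count (12, n = 3) in a planar conjugated ring means antiaromatic.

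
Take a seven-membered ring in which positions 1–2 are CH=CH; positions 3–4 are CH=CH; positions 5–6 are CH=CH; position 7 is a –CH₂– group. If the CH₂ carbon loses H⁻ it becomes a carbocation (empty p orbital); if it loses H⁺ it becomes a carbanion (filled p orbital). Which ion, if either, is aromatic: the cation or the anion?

In both ions every ring atom is sp² and contributes a p orbital, so both rings are fully conjugated.
Cation: 3 × 2 + 0 = 6 π electrons → 4(1)+2, aromatic.
Anion: 3 × 2 + 2 = 8 π electrons → 4(2), antiaromatic.

The cation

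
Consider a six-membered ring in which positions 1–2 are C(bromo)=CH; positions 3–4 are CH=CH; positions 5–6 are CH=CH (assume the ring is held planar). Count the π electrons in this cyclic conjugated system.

6

The p orbitals form a continuous loop: the double-bond atoms are sp², each contributing one p electron. The ring is fully conjugated.
Counting π electrons: 3 × 2 = 6 from the 3 double-bond units.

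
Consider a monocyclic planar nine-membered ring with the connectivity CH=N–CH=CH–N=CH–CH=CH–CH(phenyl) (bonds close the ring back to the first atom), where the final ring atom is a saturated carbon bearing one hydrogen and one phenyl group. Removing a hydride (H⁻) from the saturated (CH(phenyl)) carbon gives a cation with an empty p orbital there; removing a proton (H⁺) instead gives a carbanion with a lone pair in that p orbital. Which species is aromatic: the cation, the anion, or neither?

Both ions have a continuous loop of p orbitals — each ring atom is sp².
Cation: 4 × 2 + 0 = 8 π electrons → 4(2), antiaromatic.
Anion: 4 × 2 + 2 = 10 π electrons → 4(2)+2, aromatic.

The anion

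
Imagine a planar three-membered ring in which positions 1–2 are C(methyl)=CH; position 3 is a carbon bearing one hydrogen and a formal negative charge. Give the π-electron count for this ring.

4

Check conjugation: each doubly-bonded ring atom is sp² with one p-orbital electron; the carbanion's lone pair occupies the p orbital — every position has a p orbital, so the cyclic π system is continuous.
Counting π electrons: 1 × 2 = 2 from the double-bond unit + 2 from the CH(-) atom = 4.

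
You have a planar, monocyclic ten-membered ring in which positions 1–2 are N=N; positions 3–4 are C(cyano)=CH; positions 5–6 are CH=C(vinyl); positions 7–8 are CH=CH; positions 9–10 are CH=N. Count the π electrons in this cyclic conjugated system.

All ring atoms are sp² and supply a p orbital to the ring (each doubly-bonded ring atom is sp² with one p-orbital electron; the doubly-bonded nitrogens are pyridine-type — their lone pairs lie in the ring plane, leaving one electron in the p orbital); the conjugation is uninterrupted.
Tallying contributions gives 5 × 2 = 10 from the 5 double-bond units.

10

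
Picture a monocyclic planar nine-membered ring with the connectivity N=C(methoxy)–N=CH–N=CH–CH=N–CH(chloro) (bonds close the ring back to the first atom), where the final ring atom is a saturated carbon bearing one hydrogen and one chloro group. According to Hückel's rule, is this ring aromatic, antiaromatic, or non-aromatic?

Non-aromatic

The CH(chloro) carbon is saturated: that saturated carbon is sp³ and has no p orbital in the ring π system. Conjugation is not continuous around the ring.
Broken conjugation rules out both aromaticity and antiaromaticity.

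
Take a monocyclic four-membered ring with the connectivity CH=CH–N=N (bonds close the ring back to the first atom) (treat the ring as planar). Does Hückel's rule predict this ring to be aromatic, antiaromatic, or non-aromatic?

The p orbitals form a continuous loop: the double-bond atoms are sp², each contributing one p electron; each sp² =N– keeps its lone pair in-plane and puts one electron into the π system. The ring is fully conjugated.
Adding the contributions, 2 × 2 = 4 from the 2 double-bond units.
A 4n π count (4, n = 1) in a planar conjugated ring means antiaromatic.

Antiaromatic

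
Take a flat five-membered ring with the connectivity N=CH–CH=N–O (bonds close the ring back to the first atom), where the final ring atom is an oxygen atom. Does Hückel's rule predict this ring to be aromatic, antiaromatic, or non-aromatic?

Aromatic

All ring atoms are sp² and supply a p orbital to the ring (every atom in a ring double bond is sp² and brings one electron to the p orbital; each sp² =N– keeps its lone pair in-plane and puts one electron into the π system; the oxygen donates one lone pair from its p orbital); the conjugation is uninterrupted.
π-electron count: 2 × 2 = 4 from the double-bond units + 2 from the O atom = 6.
With 6 π electrons (n = 1), the Hückel 4n+2 condition holds.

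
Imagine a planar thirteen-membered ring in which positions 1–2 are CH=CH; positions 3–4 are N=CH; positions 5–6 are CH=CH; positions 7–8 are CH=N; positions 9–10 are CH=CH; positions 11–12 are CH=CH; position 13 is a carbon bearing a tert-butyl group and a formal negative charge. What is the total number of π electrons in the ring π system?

14

Every ring atom contributes a p orbital perpendicular to the ring (each doubly-bonded ring atom is sp² with one p-orbital electron; each sp² =N– keeps its lone pair in-plane and puts one electron into the π system; the carbanion's lone pair occupies the p orbital), so the π system is cyclic and fully conjugated.
Tallying contributions gives 6 × 2 = 12 from the double-bond units + 2 from the C(tert-butyl)(-) atom = 14.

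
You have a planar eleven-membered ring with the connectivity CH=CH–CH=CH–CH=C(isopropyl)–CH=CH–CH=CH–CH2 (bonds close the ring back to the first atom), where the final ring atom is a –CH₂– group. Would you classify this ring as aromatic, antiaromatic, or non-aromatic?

Non-aromatic

Because the tetrahedral CH₂ carbon is sp³ and has no p orbital in the ring π system at the CH2 position, the π system cannot extend all the way around the ring.
Hückel's rule only applies to fully conjugated rings, so this one is simply non-aromatic.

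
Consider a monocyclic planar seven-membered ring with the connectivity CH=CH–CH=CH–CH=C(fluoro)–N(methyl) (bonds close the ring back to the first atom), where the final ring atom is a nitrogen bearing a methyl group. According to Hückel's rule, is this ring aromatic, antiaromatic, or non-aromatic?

Antiaromatic

Check conjugation: each doubly-bonded ring atom is sp² with one p-orbital electron; the pyrrole-type nitrogen donates its lone pair from the p orbital — every position has a p orbital, so the cyclic π system is continuous.
Adding the contributions, 3 × 2 = 6 from the double-bond units + 2 from the N(methyl) atom = 8.
8 is a 4n count (n = 2), so the planar conjugated ring is antiaromatic.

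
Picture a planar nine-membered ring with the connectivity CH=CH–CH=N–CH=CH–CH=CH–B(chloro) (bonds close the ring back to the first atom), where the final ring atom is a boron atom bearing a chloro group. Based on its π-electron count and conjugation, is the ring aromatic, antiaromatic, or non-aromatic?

Check conjugation: the double-bond atoms are sp², each contributing one p electron; the doubly-bonded nitrogens are pyridine-type — their lone pairs lie in the ring plane, leaving one electron in the p orbital; the boron has an empty p orbital — every position has a p orbital, so the cyclic π system is continuous.
Counting π electrons: 4 × 2 = 8 from the double-bond units + 0 from the B(chloro) atom = 8.
8 is a 4n count (n = 2), so the planar conjugated ring is antiaromatic.

Antiaromatic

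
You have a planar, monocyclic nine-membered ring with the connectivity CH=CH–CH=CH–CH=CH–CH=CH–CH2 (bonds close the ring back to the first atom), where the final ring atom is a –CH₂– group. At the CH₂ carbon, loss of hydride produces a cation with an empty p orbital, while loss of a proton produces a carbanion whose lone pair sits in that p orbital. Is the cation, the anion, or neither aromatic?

The anion

Both ions have a continuous loop of p orbitals — each ring atom is sp².
Cation: 4 × 2 + 0 = 8 π electrons → 4(2), antiaromatic.
Anion: 4 × 2 + 2 = 10 π electrons → 4(2)+2, aromatic.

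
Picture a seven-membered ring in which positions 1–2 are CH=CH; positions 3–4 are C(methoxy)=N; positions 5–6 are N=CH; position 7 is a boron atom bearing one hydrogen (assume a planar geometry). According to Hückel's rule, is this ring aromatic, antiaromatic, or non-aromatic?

Aromatic

The p orbitals form a continuous loop: each doubly-bonded ring atom is sp² with one p-orbital electron; each =N– nitrogen is pyridine-type (lone pair in the sp² plane, one electron in the p orbital); the boron has an empty p orbital. The ring is fully conjugated.
Adding the contributions, 3 × 2 = 6 from the double-bond units + 0 from the BH atom = 6.
6 = 4(1) + 2, which satisfies Hückel's 4n+2 rule.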